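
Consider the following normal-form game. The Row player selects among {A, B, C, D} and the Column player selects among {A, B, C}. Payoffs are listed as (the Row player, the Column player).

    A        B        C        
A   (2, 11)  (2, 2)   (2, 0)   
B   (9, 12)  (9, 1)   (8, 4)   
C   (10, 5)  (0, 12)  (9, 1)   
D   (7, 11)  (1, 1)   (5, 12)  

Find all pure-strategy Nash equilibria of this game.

None

A profile is a Nash equilibrium when each player is best-responding to the other.
The Row player's best responses — vs A: C (payoff 10); vs B: B (payoff 9); vs C: C (payoff 9).
The Column player's best responses — vs A: A (payoff 11); vs B: A (payoff 12); vs C: B (payoff 12); vs D: C (payoff 12).
No cell has both players best-responding. For instance, the Row player's best reply to C is C, but against C the Column player prefers B over C.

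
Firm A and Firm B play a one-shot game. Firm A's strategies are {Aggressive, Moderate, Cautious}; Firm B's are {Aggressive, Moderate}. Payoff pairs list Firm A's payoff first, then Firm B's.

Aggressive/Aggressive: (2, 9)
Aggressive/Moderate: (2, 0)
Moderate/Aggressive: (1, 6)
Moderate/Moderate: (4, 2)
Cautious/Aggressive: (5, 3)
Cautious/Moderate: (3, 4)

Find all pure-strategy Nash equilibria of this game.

A profile is a Nash equilibrium when each player is best-responding to the other.
Firm A's best responses — vs Aggressive: Cautious (payoff 5); vs Moderate: Moderate (payoff 4).
Firm B's best responses — vs Aggressive: Aggressive (payoff 9); vs Moderate: Aggressive (payoff 6); vs Cautious: Moderate (payoff 4).
No cell has both players best-responding. For instance, Firm A's best reply to Aggressive is Cautious, but against Cautious Firm B prefers Moderate over Aggressive.

There is no pure-strategy Nash equilibrium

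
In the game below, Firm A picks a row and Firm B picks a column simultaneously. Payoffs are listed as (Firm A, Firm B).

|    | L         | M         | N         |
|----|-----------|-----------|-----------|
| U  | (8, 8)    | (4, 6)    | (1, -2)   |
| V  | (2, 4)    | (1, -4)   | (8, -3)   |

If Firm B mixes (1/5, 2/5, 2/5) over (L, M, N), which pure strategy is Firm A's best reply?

Firm A's best reply maximizes expected payoff against the mix.
U: (1/5)·8 + (2/5)·4 + (2/5)·1 = 18/5
V: (1/5)·2 + (2/5)·1 + (2/5)·8 = 4
Highest expected payoff is 4, from V.

V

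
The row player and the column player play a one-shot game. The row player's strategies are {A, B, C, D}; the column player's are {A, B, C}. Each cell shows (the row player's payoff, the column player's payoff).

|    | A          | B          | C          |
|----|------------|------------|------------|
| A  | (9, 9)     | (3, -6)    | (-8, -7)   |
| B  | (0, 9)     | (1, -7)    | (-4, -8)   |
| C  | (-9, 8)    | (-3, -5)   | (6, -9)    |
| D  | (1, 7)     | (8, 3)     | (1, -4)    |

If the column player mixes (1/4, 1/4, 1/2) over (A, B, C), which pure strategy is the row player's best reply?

The row player's best reply maximizes expected payoff against the mix.
A: (1/4)·9 + (1/4)·3 + (1/2)·(-8) = -1
B: (1/4)·0 + (1/4)·1 + (1/2)·(-4) = -7/4
C: (1/4)·(-9) + (1/4)·(-3) + (1/2)·6 = 0
D: (1/4)·1 + (1/4)·8 + (1/2)·1 = 11/4
Highest expected payoff is 11/4, from D.

D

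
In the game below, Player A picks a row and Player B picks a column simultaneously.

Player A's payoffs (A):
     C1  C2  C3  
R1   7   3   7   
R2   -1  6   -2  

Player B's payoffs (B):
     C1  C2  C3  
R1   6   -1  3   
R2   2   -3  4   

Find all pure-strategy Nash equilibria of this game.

(R1, C1)

Check mutual best responses: a cell is a NE iff neither player can gain by unilaterally deviating.
Player A's best responses — vs C1: R1 (payoff 7); vs C2: R2 (payoff 6); vs C3: R1 (payoff 7).
Player B's best responses — vs R1: C1 (payoff 6); vs R2: C3 (payoff 4).
The only mutual best response is (R1, C1); neither player gains by switching there.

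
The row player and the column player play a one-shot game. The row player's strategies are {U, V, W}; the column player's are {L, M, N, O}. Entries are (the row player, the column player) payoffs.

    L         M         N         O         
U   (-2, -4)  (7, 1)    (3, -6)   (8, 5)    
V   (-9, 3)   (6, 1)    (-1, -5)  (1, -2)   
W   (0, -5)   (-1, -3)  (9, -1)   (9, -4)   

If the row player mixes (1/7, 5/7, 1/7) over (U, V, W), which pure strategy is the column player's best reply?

L

The column player's best reply maximizes expected payoff against the mix.
L: (1/7)·(-4) + (5/7)·3 + (1/7)·(-5) = 6/7
M: (1/7)·1 + (5/7)·1 + (1/7)·(-3) = 3/7
N: (1/7)·(-6) + (5/7)·(-5) + (1/7)·(-1) = -32/7
O: (1/7)·5 + (5/7)·(-2) + (1/7)·(-4) = -9/7
Highest expected payoff is 6/7, from L.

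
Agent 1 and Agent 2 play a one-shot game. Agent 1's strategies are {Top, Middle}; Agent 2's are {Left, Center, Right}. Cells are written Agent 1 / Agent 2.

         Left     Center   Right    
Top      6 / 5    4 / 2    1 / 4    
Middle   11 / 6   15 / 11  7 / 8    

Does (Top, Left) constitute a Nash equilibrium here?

No

Holding Agent 2 at Left: Agent 1 gets 6 from Top but could get 11 by switching to Middle. Agent 1 has a profitable deviation.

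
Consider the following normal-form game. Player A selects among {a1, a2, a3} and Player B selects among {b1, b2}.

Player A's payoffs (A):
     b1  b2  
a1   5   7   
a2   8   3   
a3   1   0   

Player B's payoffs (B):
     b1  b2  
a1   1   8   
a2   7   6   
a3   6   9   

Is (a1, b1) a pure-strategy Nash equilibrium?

No

Holding Player B at b1: Player A gets 5 from a1 but could get 8 by switching to a2. Player A has a profitable deviation.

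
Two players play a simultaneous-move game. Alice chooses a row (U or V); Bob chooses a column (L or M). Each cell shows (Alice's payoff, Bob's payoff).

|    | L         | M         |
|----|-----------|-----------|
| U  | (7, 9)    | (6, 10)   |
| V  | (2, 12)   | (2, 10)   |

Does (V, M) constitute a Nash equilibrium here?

No

Holding Bob at M: Alice gets 2 from V but could get 6 by switching to U. Alice has a profitable deviation.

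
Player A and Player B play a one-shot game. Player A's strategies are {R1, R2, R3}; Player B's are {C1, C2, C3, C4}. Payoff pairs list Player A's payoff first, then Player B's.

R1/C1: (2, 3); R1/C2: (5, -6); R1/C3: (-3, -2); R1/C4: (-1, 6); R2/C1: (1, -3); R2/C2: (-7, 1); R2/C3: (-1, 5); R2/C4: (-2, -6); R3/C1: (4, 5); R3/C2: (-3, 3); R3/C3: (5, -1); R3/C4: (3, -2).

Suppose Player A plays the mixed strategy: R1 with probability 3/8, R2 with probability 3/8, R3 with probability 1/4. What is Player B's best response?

C1

Player B's best reply maximizes expected payoff against the mix.
C1: (3/8)·3 + (3/8)·(-3) + (1/4)·5 = 5/4
C2: (3/8)·(-6) + (3/8)·1 + (1/4)·3 = -9/8
C3: (3/8)·(-2) + (3/8)·5 + (1/4)·(-1) = 7/8
C4: (3/8)·6 + (3/8)·(-6) + (1/4)·(-2) = -1/2
Highest expected payoff is 5/4, from C1.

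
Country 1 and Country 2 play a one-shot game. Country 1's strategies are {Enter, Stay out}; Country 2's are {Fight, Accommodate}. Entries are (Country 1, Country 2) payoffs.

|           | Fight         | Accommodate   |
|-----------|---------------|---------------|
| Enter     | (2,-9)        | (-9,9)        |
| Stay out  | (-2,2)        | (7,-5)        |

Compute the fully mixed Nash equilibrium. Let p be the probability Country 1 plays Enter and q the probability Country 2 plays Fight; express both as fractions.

p = 7/25, q = 4/5

In a mixed NE each player is indifferent between their pure strategies, so the opponent's mix sets the indifference.
Country 2 indifferent between Fight and Accommodate: p·(-9) + (1−p)·2 = p·9 + (1−p)·(-5) ⟹ 2 + (-11)p = (-5) + 14p ⟹ p = 7/25.
Country 1 indifferent between Enter and Stay out: q·2 + (1−q)·(-9) = q·(-2) + (1−q)·7 ⟹ (-9) + 11q = 7 + (-9)q ⟹ q = 4/5.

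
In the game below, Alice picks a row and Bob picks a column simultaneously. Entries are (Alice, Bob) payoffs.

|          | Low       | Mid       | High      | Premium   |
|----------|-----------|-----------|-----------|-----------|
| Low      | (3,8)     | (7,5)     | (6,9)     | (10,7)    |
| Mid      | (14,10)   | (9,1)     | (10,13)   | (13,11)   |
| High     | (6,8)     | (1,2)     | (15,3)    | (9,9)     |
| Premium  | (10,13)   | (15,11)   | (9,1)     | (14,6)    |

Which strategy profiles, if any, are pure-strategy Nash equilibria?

None

Find each player's best response to every opponent strategy; NE are the intersections.
Alice's best responses — vs Low: Mid (payoff 14); vs Mid: Premium (payoff 15); vs High: High (payoff 15); vs Premium: Premium (payoff 14).
Bob's best responses — vs Low: High (payoff 9); vs Mid: High (payoff 13); vs High: Premium (payoff 9); vs Premium: Low (payoff 13).
No cell has both players best-responding. For instance, Alice's best reply to High is High, but against High Bob prefers Premium over High.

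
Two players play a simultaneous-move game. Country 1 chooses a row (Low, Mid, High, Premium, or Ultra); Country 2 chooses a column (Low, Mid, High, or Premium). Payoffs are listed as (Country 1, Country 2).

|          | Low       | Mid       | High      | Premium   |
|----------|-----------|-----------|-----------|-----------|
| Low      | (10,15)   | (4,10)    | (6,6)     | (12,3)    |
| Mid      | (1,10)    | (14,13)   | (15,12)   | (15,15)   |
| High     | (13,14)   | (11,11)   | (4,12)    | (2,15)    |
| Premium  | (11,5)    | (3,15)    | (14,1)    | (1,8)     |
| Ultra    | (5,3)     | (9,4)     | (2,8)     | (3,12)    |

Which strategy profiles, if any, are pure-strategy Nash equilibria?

Find each player's best response to every opponent strategy; NE are the intersections.
Country 1's best responses — vs Low: High (payoff 13); vs Mid: Mid (payoff 14); vs High: Mid (payoff 15); vs Premium: Mid (payoff 15).
Country 2's best responses — vs Low: Low (payoff 15); vs Mid: Premium (payoff 15); vs High: Premium (payoff 15); vs Premium: Mid (payoff 15); vs Ultra: Premium (payoff 12).
The only mutual best response is (Mid, Premium); neither player gains by switching there.

(Mid, Premium)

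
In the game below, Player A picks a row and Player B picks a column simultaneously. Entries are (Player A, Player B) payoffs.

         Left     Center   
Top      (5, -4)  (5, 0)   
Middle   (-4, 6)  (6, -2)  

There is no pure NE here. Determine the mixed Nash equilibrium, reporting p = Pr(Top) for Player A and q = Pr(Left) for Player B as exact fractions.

Each player's mixing probability is pinned down by making the *other* player indifferent.
Player B indifferent between Left and Center: p·(-4) + (1−p)·6 = p·0 + (1−p)·(-2) ⟹ 6 + (-10)p = (-2) + 2p ⟹ p = 2/3.
Player A indifferent between Top and Middle: q·5 + (1−q)·5 = q·(-4) + (1−q)·6 ⟹ 5 + 0q = 6 + (-10)q ⟹ q = 1/10.

p = 2/3, q = 1/10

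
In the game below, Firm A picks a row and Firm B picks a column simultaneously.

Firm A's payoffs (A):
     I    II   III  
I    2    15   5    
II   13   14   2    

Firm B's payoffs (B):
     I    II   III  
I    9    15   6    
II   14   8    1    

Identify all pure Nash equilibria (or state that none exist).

(I, II) and (II, I)

A profile is a Nash equilibrium when each player is best-responding to the other.
Firm A's best responses — vs I: II (payoff 13); vs II: I (payoff 15); vs III: I (payoff 5).
Firm B's best responses — vs I: II (payoff 15); vs II: I (payoff 14).
Mutual best responses occur at (I, II) and (II, I); at each, neither player gains by switching.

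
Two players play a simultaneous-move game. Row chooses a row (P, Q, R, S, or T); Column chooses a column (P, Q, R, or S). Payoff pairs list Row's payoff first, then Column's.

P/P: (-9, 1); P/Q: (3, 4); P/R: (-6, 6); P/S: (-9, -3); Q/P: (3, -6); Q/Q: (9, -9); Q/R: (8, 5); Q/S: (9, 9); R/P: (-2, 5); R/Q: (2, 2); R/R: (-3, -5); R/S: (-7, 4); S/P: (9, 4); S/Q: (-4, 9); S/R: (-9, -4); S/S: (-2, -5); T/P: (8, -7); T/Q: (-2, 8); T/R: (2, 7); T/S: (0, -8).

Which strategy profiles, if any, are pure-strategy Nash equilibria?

A profile is a Nash equilibrium when each player is best-responding to the other.
Row's best responses — vs P: S (payoff 9); vs Q: Q (payoff 9); vs R: Q (payoff 8); vs S: Q (payoff 9).
Column's best responses — vs P: R (payoff 6); vs Q: S (payoff 9); vs R: P (payoff 5); vs S: Q (payoff 9); vs T: Q (payoff 8).
The only mutual best response is (Q, S); neither player gains by switching there.

(Q, S)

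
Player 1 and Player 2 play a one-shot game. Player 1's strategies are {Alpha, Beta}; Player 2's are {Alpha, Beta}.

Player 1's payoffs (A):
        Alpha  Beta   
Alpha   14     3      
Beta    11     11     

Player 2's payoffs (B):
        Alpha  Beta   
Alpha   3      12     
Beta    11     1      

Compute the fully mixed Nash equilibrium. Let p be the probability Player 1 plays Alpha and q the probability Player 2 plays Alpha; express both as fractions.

In a mixed NE each player is indifferent between their pure strategies, so the opponent's mix sets the indifference.
Player 2 indifferent between Alpha and Beta: p·3 + (1−p)·11 = p·12 + (1−p)·1 ⟹ 11 + (-8)p = 1 + 11p ⟹ p = 10/19.
Player 1 indifferent between Alpha and Beta: q·14 + (1−q)·3 = q·11 + (1−q)·11 ⟹ 3 + 11q = 11 + 0q ⟹ q = 8/11.

p = 10/19, q = 8/11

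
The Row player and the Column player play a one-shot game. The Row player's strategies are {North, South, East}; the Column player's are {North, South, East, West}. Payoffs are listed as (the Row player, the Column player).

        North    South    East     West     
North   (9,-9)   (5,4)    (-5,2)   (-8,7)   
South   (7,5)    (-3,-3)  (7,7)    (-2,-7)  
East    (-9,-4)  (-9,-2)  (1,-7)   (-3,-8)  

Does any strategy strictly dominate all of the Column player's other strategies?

A strategy is strictly dominant if it gives the Column player a strictly higher payoff than every other strategy, against every choice by the opponent.
North is not dominant: against North, South gives 4 > -9.
South is not dominant: against North, West gives 7 > 4.
East is not dominant: against North, South gives 4 > 2.
West is not dominant: against South, North gives 5 > -7.
No single strategy is best against every opponent action.

No strictly dominant strategy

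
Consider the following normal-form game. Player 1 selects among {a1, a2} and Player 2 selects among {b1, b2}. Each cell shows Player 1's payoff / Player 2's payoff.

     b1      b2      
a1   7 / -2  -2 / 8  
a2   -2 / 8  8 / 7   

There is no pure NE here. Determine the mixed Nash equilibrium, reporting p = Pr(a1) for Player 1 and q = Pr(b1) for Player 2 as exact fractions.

p = 1/11, q = 10/19

In a mixed NE each player is indifferent between their pure strategies, so the opponent's mix sets the indifference.
Player 2 indifferent between b1 and b2: p·(-2) + (1−p)·8 = p·8 + (1−p)·7 ⟹ 8 + (-10)p = 7 + 1p ⟹ p = 1/11.
Player 1 indifferent between a1 and a2: q·7 + (1−q)·(-2) = q·(-2) + (1−q)·8 ⟹ (-2) + 9q = 8 + (-10)q ⟹ q = 10/19.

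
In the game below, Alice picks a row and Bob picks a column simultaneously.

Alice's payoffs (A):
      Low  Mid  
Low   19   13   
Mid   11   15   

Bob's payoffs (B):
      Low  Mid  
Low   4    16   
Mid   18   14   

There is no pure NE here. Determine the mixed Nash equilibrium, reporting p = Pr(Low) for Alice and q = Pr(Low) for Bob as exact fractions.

In a mixed NE each player is indifferent between their pure strategies, so the opponent's mix sets the indifference.
Bob indifferent between Low and Mid: p·4 + (1−p)·18 = p·16 + (1−p)·14 ⟹ 18 + (-14)p = 14 + 2p ⟹ p = 1/4.
Alice indifferent between Low and Mid: q·19 + (1−q)·13 = q·11 + (1−q)·15 ⟹ 13 + 6q = 15 + (-4)q ⟹ q = 1/5.

p = 1/4, q = 1/5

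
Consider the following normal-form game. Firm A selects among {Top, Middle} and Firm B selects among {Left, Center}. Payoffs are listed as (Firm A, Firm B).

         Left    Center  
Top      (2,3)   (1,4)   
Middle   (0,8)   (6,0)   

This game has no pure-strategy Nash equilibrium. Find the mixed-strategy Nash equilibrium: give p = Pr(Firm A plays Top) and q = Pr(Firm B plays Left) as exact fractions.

In a mixed NE each player is indifferent between their pure strategies, so the opponent's mix sets the indifference.
Firm B indifferent between Left and Center: p·3 + (1−p)·8 = p·4 + (1−p)·0 ⟹ 8 + (-5)p = 0 + 4p ⟹ p = 8/9.
Firm A indifferent between Top and Middle: q·2 + (1−q)·1 = q·0 + (1−q)·6 ⟹ 1 + 1q = 6 + (-6)q ⟹ q = 5/7.

p = 8/9, q = 5/7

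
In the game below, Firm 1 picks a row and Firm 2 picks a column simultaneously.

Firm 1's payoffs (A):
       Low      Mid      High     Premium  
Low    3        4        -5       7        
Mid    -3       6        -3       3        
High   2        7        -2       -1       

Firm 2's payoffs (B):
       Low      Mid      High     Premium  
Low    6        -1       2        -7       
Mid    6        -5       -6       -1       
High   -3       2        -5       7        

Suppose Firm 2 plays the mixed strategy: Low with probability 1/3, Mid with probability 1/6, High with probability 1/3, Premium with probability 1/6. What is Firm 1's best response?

Low

Compute Firm 1's expected payoff from each pure strategy against the given mix.
Low: (1/3)·3 + (1/6)·4 + (1/3)·(-5) + (1/6)·7 = 7/6
Mid: (1/3)·(-3) + (1/6)·6 + (1/3)·(-3) + (1/6)·3 = -1/2
High: (1/3)·2 + (1/6)·7 + (1/3)·(-2) + (1/6)·(-1) = 1
Highest expected payoff is 7/6, from Low.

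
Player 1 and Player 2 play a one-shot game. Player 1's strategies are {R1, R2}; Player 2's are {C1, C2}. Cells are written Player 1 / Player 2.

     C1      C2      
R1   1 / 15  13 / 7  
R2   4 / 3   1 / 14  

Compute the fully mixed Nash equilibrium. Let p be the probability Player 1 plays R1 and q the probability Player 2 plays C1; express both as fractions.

Each player's mixing probability is pinned down by making the *other* player indifferent.
Player 2 indifferent between C1 and C2: p·15 + (1−p)·3 = p·7 + (1−p)·14 ⟹ 3 + 12p = 14 + (-7)p ⟹ p = 11/19.
Player 1 indifferent between R1 and R2: q·1 + (1−q)·13 = q·4 + (1−q)·1 ⟹ 13 + (-12)q = 1 + 3q ⟹ q = 4/5.

p = 11/19, q = 4/5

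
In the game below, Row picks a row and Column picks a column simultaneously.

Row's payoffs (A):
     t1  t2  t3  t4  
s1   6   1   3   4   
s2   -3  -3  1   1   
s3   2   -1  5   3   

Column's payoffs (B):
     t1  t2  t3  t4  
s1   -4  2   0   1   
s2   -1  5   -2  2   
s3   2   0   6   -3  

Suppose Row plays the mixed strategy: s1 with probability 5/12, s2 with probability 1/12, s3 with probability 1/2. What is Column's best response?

Compute Column's expected payoff from each pure strategy against the given mix.
t1: (5/12)·(-4) + (1/12)·(-1) + (1/2)·2 = -3/4
t2: (5/12)·2 + (1/12)·5 + (1/2)·0 = 5/4
t3: (5/12)·0 + (1/12)·(-2) + (1/2)·6 = 17/6
t4: (5/12)·1 + (1/12)·2 + (1/2)·(-3) = -11/12
Highest expected payoff is 17/6, from t3.

t3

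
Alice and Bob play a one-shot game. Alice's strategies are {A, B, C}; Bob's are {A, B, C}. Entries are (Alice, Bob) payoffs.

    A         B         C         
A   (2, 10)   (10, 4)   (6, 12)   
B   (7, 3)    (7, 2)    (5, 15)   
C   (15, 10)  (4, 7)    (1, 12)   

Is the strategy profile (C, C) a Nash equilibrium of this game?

No

Holding Bob at C: Alice gets 1 from C but could get 6 by switching to A. Alice has a profitable deviation.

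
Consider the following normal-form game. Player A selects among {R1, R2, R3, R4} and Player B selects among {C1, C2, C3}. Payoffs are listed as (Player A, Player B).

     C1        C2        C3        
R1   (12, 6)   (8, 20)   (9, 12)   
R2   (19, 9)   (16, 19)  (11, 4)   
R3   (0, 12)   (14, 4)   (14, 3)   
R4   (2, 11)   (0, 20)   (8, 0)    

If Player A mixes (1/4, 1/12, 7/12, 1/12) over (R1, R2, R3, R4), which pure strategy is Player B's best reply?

C2

Player B's best reply maximizes expected payoff against the mix.
C1: (1/4)·6 + (1/12)·9 + (7/12)·12 + (1/12)·11 = 61/6
C2: (1/4)·20 + (1/12)·19 + (7/12)·4 + (1/12)·20 = 127/12
C3: (1/4)·12 + (1/12)·4 + (7/12)·3 + (1/12)·0 = 61/12
Highest expected payoff is 127/12, from C2.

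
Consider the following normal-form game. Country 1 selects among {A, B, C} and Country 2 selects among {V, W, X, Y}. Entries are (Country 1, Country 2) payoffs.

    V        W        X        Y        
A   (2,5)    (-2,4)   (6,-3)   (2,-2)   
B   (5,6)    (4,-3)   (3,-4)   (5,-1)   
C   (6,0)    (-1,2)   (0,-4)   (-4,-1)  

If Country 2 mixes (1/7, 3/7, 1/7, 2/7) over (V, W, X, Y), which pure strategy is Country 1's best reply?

B

Country 1's best reply maximizes expected payoff against the mix.
A: (1/7)·2 + (3/7)·(-2) + (1/7)·6 + (2/7)·2 = 6/7
B: (1/7)·5 + (3/7)·4 + (1/7)·3 + (2/7)·5 = 30/7
C: (1/7)·6 + (3/7)·(-1) + (1/7)·0 + (2/7)·(-4) = -5/7
Highest expected payoff is 30/7, from B.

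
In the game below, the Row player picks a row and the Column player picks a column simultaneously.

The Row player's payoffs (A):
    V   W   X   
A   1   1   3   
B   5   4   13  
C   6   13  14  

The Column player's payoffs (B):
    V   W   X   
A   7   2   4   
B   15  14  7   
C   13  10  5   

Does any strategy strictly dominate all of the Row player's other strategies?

A strategy is strictly dominant if it gives the Row player a strictly higher payoff than every other strategy, against every choice by the opponent.
C strictly dominates: vs V: 6 > each of {1, 5}; vs W: 13 > each of {1, 4}; vs X: 14 > each of {3, 13}.

C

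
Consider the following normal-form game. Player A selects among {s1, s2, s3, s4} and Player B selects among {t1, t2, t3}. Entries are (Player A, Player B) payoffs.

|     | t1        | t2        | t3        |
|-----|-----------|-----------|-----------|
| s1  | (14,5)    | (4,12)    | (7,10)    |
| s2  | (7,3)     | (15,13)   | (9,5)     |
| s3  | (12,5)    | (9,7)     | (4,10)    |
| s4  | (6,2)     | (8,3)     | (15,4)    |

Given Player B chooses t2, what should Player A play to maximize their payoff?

With Player B fixed at t2, Player A's payoffs are: s1 → 4, s2 → 15, s3 → 9, s4 → 8.
The maximum is 15, achieved by s2.

s2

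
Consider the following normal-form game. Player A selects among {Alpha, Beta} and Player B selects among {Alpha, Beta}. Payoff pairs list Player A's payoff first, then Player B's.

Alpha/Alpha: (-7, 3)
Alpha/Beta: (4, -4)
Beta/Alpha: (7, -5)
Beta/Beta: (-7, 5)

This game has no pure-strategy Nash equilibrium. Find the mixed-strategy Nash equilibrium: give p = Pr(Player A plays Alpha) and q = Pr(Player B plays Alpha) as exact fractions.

p = 10/17, q = 11/25

In a mixed NE each player is indifferent between their pure strategies, so the opponent's mix sets the indifference.
Player B indifferent between Alpha and Beta: p·3 + (1−p)·(-5) = p·(-4) + (1−p)·5 ⟹ (-5) + 8p = 5 + (-9)p ⟹ p = 10/17.
Player A indifferent between Alpha and Beta: q·(-7) + (1−q)·4 = q·7 + (1−q)·(-7) ⟹ 4 + (-11)q = (-7) + 14q ⟹ q = 11/25.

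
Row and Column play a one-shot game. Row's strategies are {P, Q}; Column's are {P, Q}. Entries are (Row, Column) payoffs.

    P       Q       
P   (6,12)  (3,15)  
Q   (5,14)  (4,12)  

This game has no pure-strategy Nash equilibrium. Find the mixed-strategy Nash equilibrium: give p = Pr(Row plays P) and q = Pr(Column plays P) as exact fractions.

p = 2/5, q = 1/2

In a mixed NE each player is indifferent between their pure strategies, so the opponent's mix sets the indifference.
Column indifferent between P and Q: p·12 + (1−p)·14 = p·15 + (1−p)·12 ⟹ 14 + (-2)p = 12 + 3p ⟹ p = 2/5.
Row indifferent between P and Q: q·6 + (1−q)·3 = q·5 + (1−q)·4 ⟹ 3 + 3q = 4 + 1q ⟹ q = 1/2.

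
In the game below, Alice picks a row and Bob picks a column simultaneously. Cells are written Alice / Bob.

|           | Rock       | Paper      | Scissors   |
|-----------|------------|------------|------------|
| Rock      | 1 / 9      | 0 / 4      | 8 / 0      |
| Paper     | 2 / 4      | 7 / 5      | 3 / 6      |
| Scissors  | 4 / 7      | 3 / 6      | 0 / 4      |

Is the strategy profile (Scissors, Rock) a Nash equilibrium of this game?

Holding Bob at Rock: Alice gets 4 from Scissors, versus 1 from Rock, 2 from Paper. No profitable deviation for Alice.
Holding Alice at Scissors: Bob gets 7 from Rock, versus 6 from Paper, 4 from Scissors. No profitable deviation for Bob either.

Yes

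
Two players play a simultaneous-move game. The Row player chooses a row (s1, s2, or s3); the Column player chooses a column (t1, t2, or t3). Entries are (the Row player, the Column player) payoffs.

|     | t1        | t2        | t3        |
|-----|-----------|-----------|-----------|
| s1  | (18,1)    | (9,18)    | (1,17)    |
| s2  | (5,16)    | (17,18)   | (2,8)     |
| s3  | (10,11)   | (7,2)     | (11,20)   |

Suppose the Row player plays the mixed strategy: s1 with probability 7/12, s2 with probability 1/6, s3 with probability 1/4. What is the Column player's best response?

t3

Compute the Column player's expected payoff from each pure strategy against the given mix.
t1: (7/12)·1 + (1/6)·16 + (1/4)·11 = 6
t2: (7/12)·18 + (1/6)·18 + (1/4)·2 = 14
t3: (7/12)·17 + (1/6)·8 + (1/4)·20 = 65/4
Highest expected payoff is 65/4, from t3.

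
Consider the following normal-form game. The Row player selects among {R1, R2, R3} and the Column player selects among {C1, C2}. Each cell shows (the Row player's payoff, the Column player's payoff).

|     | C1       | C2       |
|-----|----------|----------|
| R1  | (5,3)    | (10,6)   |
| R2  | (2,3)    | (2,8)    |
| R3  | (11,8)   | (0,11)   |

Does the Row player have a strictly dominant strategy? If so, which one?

No strictly dominant strategy

Check whether one of the Row player's strategies beats all alternatives regardless of what the opponent does.
R1 is not dominant: against C1, R3 gives 11 > 5.
R2 is not dominant: against C1, R1 gives 5 > 2.
R3 is not dominant: against C2, R1 gives 10 > 0.
No single strategy is best against every opponent action.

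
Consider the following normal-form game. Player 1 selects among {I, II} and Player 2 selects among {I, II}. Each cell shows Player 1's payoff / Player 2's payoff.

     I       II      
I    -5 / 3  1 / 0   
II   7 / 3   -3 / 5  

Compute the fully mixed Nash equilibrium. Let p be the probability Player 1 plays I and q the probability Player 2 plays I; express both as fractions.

In a mixed NE each player is indifferent between their pure strategies, so the opponent's mix sets the indifference.
Player 2 indifferent between I and II: p·3 + (1−p)·3 = p·0 + (1−p)·5 ⟹ 3 + 0p = 5 + (-5)p ⟹ p = 2/5.
Player 1 indifferent between I and II: q·(-5) + (1−q)·1 = q·7 + (1−q)·(-3) ⟹ 1 + (-6)q = (-3) + 10q ⟹ q = 1/4.

p = 2/5, q = 1/4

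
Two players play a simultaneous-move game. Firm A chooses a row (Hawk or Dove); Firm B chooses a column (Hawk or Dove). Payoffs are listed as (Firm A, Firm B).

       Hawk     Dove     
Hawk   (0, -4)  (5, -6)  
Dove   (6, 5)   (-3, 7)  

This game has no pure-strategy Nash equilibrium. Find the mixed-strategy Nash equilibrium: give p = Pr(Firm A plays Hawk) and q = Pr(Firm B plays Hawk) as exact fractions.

In a mixed NE each player is indifferent between their pure strategies, so the opponent's mix sets the indifference.
Firm B indifferent between Hawk and Dove: p·(-4) + (1−p)·5 = p·(-6) + (1−p)·7 ⟹ 5 + (-9)p = 7 + (-13)p ⟹ p = 1/2.
Firm A indifferent between Hawk and Dove: q·0 + (1−q)·5 = q·6 + (1−q)·(-3) ⟹ 5 + (-5)q = (-3) + 9q ⟹ q = 4/7.

p = 1/2, q = 4/7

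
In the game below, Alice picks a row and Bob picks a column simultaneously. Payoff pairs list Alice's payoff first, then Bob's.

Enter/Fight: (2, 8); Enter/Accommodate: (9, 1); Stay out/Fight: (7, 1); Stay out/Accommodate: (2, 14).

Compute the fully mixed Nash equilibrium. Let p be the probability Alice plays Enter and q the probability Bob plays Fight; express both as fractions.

p = 13/20, q = 7/12

Each player's mixing probability is pinned down by making the *other* player indifferent.
Bob indifferent between Fight and Accommodate: p·8 + (1−p)·1 = p·1 + (1−p)·14 ⟹ 1 + 7p = 14 + (-13)p ⟹ p = 13/20.
Alice indifferent between Enter and Stay out: q·2 + (1−q)·9 = q·7 + (1−q)·2 ⟹ 9 + (-7)q = 2 + 5q ⟹ q = 7/12.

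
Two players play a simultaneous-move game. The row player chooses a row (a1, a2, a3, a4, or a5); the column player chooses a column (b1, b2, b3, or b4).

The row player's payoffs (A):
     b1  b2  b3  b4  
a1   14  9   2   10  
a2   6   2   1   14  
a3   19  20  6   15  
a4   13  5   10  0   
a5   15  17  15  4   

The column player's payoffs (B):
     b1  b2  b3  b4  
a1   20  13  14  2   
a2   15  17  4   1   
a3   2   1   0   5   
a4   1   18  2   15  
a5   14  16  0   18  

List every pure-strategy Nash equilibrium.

A profile is a Nash equilibrium when each player is best-responding to the other.
The row player's best responses — vs b1: a3 (payoff 19); vs b2: a3 (payoff 20); vs b3: a5 (payoff 15); vs b4: a3 (payoff 15).
The column player's best responses — vs a1: b1 (payoff 20); vs a2: b2 (payoff 17); vs a3: b4 (payoff 5); vs a4: b2 (payoff 18); vs a5: b4 (payoff 18).
The only mutual best response is (a3, b4); neither player gains by switching there.

(a3, b4)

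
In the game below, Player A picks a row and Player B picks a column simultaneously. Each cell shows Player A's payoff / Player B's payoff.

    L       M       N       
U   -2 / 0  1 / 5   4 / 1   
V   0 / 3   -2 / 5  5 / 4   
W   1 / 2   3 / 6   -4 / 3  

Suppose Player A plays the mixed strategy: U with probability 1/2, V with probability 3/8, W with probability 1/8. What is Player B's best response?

Player B's best reply maximizes expected payoff against the mix.
L: (1/2)·0 + (3/8)·3 + (1/8)·2 = 11/8
M: (1/2)·5 + (3/8)·5 + (1/8)·6 = 41/8
N: (1/2)·1 + (3/8)·4 + (1/8)·3 = 19/8
Highest expected payoff is 41/8, from M.

M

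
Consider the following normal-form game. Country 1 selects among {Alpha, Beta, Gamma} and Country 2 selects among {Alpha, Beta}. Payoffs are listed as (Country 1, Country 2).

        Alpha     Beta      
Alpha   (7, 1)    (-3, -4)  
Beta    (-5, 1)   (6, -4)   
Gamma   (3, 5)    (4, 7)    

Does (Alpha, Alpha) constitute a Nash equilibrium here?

Holding Country 2 at Alpha: Country 1 gets 7 from Alpha, versus -5 from Beta, 3 from Gamma. No profitable deviation for Country 1.
Holding Country 1 at Alpha: Country 2 gets 1 from Alpha, versus -4 from Beta. No profitable deviation for Country 2 either.

Yes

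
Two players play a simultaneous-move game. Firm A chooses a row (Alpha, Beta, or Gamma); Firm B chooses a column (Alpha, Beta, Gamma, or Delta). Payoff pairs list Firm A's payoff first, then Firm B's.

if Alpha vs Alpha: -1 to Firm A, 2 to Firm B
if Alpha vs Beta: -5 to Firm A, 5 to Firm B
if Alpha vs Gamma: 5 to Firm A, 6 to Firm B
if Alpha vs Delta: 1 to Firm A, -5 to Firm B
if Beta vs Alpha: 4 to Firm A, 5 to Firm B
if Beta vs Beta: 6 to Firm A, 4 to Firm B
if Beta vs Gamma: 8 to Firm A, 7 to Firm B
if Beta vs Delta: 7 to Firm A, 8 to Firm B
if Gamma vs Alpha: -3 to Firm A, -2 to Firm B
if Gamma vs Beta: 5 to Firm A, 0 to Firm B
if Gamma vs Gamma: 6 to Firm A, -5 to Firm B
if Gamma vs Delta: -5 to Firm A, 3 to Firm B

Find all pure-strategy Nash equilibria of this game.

A profile is a Nash equilibrium when each player is best-responding to the other.
Firm A's best responses — vs Alpha: Beta (payoff 4); vs Beta: Beta (payoff 6); vs Gamma: Beta (payoff 8); vs Delta: Beta (payoff 7).
Firm B's best responses — vs Alpha: Gamma (payoff 6); vs Beta: Delta (payoff 8); vs Gamma: Delta (payoff 3).
The only mutual best response is (Beta, Delta); neither player gains by switching there.

(Beta, Delta)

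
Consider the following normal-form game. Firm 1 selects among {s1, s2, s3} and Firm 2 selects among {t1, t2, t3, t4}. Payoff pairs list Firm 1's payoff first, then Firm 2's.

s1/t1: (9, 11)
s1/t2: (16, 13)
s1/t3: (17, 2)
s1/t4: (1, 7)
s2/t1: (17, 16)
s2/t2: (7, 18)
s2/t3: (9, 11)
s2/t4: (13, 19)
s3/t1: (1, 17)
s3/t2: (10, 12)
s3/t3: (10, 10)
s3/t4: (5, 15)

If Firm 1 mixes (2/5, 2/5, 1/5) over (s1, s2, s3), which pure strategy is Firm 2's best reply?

t2

Firm 2's best reply maximizes expected payoff against the mix.
t1: (2/5)·11 + (2/5)·16 + (1/5)·17 = 71/5
t2: (2/5)·13 + (2/5)·18 + (1/5)·12 = 74/5
t3: (2/5)·2 + (2/5)·11 + (1/5)·10 = 36/5
t4: (2/5)·7 + (2/5)·19 + (1/5)·15 = 67/5
Highest expected payoff is 74/5, from t2.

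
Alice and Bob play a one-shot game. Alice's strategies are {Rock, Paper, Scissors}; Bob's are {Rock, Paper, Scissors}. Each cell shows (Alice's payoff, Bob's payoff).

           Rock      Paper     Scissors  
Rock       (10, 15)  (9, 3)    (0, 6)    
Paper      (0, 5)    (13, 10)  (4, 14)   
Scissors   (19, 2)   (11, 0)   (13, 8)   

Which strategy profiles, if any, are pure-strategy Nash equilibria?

Check mutual best responses: a cell is a NE iff neither player can gain by unilaterally deviating.
Alice's best responses — vs Rock: Scissors (payoff 19); vs Paper: Paper (payoff 13); vs Scissors: Scissors (payoff 13).
Bob's best responses — vs Rock: Rock (payoff 15); vs Paper: Scissors (payoff 14); vs Scissors: Scissors (payoff 8).
The only mutual best response is (Scissors, Scissors); neither player gains by switching there.

(Scissors, Scissors)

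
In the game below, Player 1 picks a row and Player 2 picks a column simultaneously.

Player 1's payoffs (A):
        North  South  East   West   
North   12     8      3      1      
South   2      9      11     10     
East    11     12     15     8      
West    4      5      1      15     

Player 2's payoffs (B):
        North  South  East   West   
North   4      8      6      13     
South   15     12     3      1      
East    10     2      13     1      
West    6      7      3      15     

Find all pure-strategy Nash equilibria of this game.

(East, East) and (West, West)

Check mutual best responses: a cell is a NE iff neither player can gain by unilaterally deviating.
Player 1's best responses — vs North: North (payoff 12); vs South: East (payoff 12); vs East: East (payoff 15); vs West: West (payoff 15).
Player 2's best responses — vs North: West (payoff 13); vs South: North (payoff 15); vs East: East (payoff 13); vs West: West (payoff 15).
Mutual best responses occur at (East, East) and (West, West); at each, neither player gains by switching.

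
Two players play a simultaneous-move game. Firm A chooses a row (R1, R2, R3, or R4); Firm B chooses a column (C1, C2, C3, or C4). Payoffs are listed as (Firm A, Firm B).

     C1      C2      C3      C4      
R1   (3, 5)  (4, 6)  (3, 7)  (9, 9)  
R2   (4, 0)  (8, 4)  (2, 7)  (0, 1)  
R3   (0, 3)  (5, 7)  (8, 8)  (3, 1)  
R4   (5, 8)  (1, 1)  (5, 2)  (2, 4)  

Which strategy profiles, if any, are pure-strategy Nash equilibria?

A profile is a Nash equilibrium when each player is best-responding to the other.
Firm A's best responses — vs C1: R4 (payoff 5); vs C2: R2 (payoff 8); vs C3: R3 (payoff 8); vs C4: R1 (payoff 9).
Firm B's best responses — vs R1: C4 (payoff 9); vs R2: C3 (payoff 7); vs R3: C3 (payoff 8); vs R4: C1 (payoff 8).
Mutual best responses occur at (R1, C4), (R3, C3), and (R4, C1); at each, neither player gains by switching.

(R1, C4), (R3, C3), and (R4, C1)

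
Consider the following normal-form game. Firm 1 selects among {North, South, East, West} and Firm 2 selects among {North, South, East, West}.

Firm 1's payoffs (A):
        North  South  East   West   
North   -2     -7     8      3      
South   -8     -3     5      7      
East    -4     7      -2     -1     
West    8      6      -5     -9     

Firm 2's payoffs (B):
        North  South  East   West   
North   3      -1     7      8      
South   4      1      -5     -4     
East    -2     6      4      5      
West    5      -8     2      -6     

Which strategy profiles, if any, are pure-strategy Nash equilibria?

(East, South) and (West, North)

Check mutual best responses: a cell is a NE iff neither player can gain by unilaterally deviating.
Firm 1's best responses — vs North: West (payoff 8); vs South: East (payoff 7); vs East: North (payoff 8); vs West: South (payoff 7).
Firm 2's best responses — vs North: West (payoff 8); vs South: North (payoff 4); vs East: South (payoff 6); vs West: North (payoff 5).
Mutual best responses occur at (East, South) and (West, North); at each, neither player gains by switching.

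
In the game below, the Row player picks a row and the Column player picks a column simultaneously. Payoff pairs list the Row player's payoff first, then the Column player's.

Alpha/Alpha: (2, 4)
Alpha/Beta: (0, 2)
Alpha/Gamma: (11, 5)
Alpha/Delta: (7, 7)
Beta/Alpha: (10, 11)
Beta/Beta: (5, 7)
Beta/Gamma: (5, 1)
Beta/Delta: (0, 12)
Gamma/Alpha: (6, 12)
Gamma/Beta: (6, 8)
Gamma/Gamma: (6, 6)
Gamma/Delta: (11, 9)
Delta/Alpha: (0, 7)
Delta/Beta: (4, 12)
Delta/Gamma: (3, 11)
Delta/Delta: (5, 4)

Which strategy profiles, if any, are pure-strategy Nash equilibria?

No pure-strategy Nash equilibrium

Check mutual best responses: a cell is a NE iff neither player can gain by unilaterally deviating.
The Row player's best responses — vs Alpha: Beta (payoff 10); vs Beta: Gamma (payoff 6); vs Gamma: Alpha (payoff 11); vs Delta: Gamma (payoff 11).
The Column player's best responses — vs Alpha: Delta (payoff 7); vs Beta: Delta (payoff 12); vs Gamma: Alpha (payoff 12); vs Delta: Beta (payoff 12).
No cell has both players best-responding. For instance, the Row player's best reply to Delta is Gamma, but against Gamma the Column player prefers Alpha over Delta.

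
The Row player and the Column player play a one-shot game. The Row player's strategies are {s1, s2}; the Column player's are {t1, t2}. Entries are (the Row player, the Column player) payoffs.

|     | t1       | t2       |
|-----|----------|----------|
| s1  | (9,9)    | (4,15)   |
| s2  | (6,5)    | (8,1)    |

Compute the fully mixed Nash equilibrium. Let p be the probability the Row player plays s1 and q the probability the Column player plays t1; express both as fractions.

Each player's mixing probability is pinned down by making the *other* player indifferent.
The Column player indifferent between t1 and t2: p·9 + (1−p)·5 = p·15 + (1−p)·1 ⟹ 5 + 4p = 1 + 14p ⟹ p = 2/5.
The Row player indifferent between s1 and s2: q·9 + (1−q)·4 = q·6 + (1−q)·8 ⟹ 4 + 5q = 8 + (-2)q ⟹ q = 4/7.

p = 2/5, q = 4/7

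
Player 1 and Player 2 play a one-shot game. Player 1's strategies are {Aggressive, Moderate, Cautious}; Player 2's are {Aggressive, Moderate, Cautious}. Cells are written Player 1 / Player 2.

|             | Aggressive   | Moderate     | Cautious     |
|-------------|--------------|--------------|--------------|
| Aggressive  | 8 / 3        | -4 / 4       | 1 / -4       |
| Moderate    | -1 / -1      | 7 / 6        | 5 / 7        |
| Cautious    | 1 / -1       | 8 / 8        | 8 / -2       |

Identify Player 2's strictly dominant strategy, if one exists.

None

Check whether one of Player 2's strategies beats all alternatives regardless of what the opponent does.
Aggressive is not dominant: against Aggressive, Moderate gives 4 > 3.
Moderate is not dominant: against Moderate, Cautious gives 7 > 6.
Cautious is not dominant: against Aggressive, Aggressive gives 3 > -4.
No single strategy is best against every opponent action.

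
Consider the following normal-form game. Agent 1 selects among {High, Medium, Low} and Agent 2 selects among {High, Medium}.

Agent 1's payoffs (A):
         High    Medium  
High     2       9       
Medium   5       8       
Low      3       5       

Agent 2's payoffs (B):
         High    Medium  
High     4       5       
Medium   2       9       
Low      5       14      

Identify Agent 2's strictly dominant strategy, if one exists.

Medium

Check whether one of Agent 2's strategies beats all alternatives regardless of what the opponent does.
Medium strictly dominates: vs High: 5 > 4; vs Medium: 9 > 2; vs Low: 14 > 5.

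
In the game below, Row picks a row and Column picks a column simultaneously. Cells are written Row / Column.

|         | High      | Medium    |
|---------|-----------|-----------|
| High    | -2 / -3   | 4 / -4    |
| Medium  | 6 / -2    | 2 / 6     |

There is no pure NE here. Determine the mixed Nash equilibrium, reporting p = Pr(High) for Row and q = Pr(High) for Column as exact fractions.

p = 8/9, q = 1/5

Each player's mixing probability is pinned down by making the *other* player indifferent.
Column indifferent between High and Medium: p·(-3) + (1−p)·(-2) = p·(-4) + (1−p)·6 ⟹ (-2) + (-1)p = 6 + (-10)p ⟹ p = 8/9.
Row indifferent between High and Medium: q·(-2) + (1−q)·4 = q·6 + (1−q)·2 ⟹ 4 + (-6)q = 2 + 4q ⟹ q = 1/5.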